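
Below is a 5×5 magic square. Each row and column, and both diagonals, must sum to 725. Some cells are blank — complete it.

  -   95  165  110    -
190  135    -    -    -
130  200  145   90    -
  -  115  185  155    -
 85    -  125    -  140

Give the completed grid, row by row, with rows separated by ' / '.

The remaining cell in row 3 is (3,5) = 725 − 565 = 160.
Column 2: 95 + 135 + 200 + 115 + ? = 725, so (5,2) = 180.
The remaining cell in column 3 is (2,3) = 725 − 620 = 105.
Main diagonal needs 725; the known cells sum to 575, so (1,1) = 150.
The remaining cell in row 1 is (1,5) = 725 − 520 = 205.
The remaining cell in row 5 is (5,4) = 725 − 530 = 195.
From column 1, 725 − (150 + 190 + 130 + 85) gives (4,1) = 170.
The remaining cell in column 4 is (2,4) = 725 − 550 = 175.
Row 2: 190 + 135 + 105 + 175 + ? = 725, so (2,5) = 120.
The remaining cell in row 4 is (4,5) = 725 − 625 = 100.

150 95 165 110 205 / 190 135 105 175 120 / 130 200 145 90 160 / 170 115 185 155 100 / 85 180 125 195 140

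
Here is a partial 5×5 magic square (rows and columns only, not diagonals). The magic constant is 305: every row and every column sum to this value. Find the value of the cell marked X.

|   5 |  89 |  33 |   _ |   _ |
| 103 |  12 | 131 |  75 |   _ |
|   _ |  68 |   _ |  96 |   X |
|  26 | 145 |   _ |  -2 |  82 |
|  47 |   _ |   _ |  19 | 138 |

Using row 2: 103 + 12 + 131 + 75 + ? → (2,5) = 305 − 321 = -16.
Using row 4: 26 + 145 + (-2) + 82 + ? → (4,3) = 305 − 251 = 54.
Using column 1: 5 + 103 + 26 + 47 + ? → (3,1) = 305 − 181 = 124.
Column 2 must total 305; the given cells sum to 314, so (5,2) = -9.
Column 4 needs 305; the known cells sum to 188, so (1,4) = 117.
Using row 1: 5 + 89 + 33 + 117 + ? → (1,5) = 305 − 244 = 61.
Row 5: 47 + (-9) + 19 + 138 + ? = 305, so (5,3) = 110.
Column 3 needs 305; the known cells sum to 328, so (3,3) = -23.
Column 5: 61 + (-16) + 82 + 138 + ? = 305, so (3,5) = 40.

40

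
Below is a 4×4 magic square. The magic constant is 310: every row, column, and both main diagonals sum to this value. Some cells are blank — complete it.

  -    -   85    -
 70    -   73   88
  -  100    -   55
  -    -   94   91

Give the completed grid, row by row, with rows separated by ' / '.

Row 2 needs 310; the known cells sum to 231, so (2,2) = 79.
Using column 3: 85 + 73 + 94 + ? → (3,3) = 310 − 252 = 58.
From column 4, 310 − (88 + 55 + 91) gives (1,4) = 76.
Using main diagonal: 79 + 58 + 91 + ? → (1,1) = 310 − 228 = 82.
Anti-diagonal: 76 + 73 + 100 + ? = 310, so (4,1) = 61.
The remaining cell in row 1 is (1,2) = 310 − 243 = 67.
Row 3 must total 310; the given cells sum to 213, so (3,1) = 97.
The remaining cell in row 4 is (4,2) = 310 − 246 = 64.

82 67 85 76 / 70 79 73 88 / 97 100 58 55 / 61 64 94 91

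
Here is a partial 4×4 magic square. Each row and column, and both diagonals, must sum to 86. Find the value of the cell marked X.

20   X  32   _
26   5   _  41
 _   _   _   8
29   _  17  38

35

The remaining cell in row 2 is (2,3) = 86 − 72 = 14.
Row 4: 29 + 17 + 38 + ? = 86, so (4,2) = 2.
Using column 1: 20 + 26 + 29 + ? → (3,1) = 86 − 75 = 11.
Column 3 must total 86; the given cells sum to 63, so (3,3) = 23.
Column 4 needs 86; the known cells sum to 87, so (1,4) = -1.
Anti-diagonal must total 86; the given cells sum to 42, so (3,2) = 44.
Row 1 needs 86; the known cells sum to 51, so (1,2) = 35.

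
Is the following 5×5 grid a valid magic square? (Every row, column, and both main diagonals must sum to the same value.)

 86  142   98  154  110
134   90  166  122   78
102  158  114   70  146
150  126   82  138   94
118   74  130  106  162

Row 1: 86 + 142 + 98 + 154 + 110 = 590.
Row 2: 134 + 90 + 166 + 122 + 78 = 590.
Row 3: 102 + 158 + 114 + 70 + 146 = 590.
Row 4: 150 + 126 + 82 + 138 + 94 = 590.
Row 5: 118 + 74 + 130 + 106 + 162 = 590.
Column 1: 86 + 134 + 102 + 150 + 118 = 590.
Column 2: 142 + 90 + 158 + 126 + 74 = 590.
Column 3: 98 + 166 + 114 + 82 + 130 = 590.
Column 4: 154 + 122 + 70 + 138 + 106 = 590.
Column 5: 110 + 78 + 146 + 94 + 162 = 590.
Main diagonal: 86 + 90 + 114 + 138 + 162 = 590.
Anti-diagonal: 110 + 122 + 114 + 126 + 118 = 590.
All lines sum to 590.

Yes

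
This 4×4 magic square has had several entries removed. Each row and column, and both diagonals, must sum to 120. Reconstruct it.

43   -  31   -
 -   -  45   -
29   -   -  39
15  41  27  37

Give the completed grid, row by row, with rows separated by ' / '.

43 21 31 25 / 33 23 45 19 / 29 35 17 39 / 15 41 27 37

Column 1 must total 120; the given cells sum to 87, so (2,1) = 33.
From column 3, 120 − (31 + 45 + 27) gives (3,3) = 17.
From main diagonal, 120 − (43 + 17 + 37) gives (2,2) = 23.
Using row 2: 33 + 23 + 45 + ? → (2,4) = 120 − 101 = 19.
Row 3: 29 + 17 + 39 + ? = 120, so (3,2) = 35.
The remaining cell in column 2 is (1,2) = 120 − 99 = 21.
Column 4: 19 + 39 + 37 + ? = 120, so (1,4) = 25.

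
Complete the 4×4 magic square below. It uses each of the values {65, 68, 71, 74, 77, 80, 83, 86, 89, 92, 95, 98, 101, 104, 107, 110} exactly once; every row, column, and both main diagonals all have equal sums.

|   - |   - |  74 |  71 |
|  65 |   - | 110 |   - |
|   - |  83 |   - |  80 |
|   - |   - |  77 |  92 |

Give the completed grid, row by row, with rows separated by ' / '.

The 16 entries sum to 1400, so each line sums to 1400/4 = 350.
Using column 3: 74 + 110 + 77 + ? → (3,3) = 350 − 261 = 89.
Column 4 must total 350; the given cells sum to 243, so (2,4) = 107.
From anti-diagonal, 350 − (71 + 110 + 83) gives (4,1) = 86.
Row 2: 65 + 110 + 107 + ? = 350, so (2,2) = 68.
From row 3, 350 − (83 + 89 + 80) gives (3,1) = 98.
Row 4: 86 + 77 + 92 + ? = 350, so (4,2) = 95.
Using column 1: 65 + 98 + 86 + ? → (1,1) = 350 − 249 = 101.
The remaining cell in column 2 is (1,2) = 350 − 246 = 104.

101 104 74 71 / 65 68 110 107 / 98 83 89 80 / 86 95 77 92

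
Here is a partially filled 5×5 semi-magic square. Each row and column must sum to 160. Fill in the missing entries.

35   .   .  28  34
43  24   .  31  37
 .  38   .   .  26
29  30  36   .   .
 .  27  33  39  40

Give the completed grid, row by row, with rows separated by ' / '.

The remaining cell in row 2 is (2,3) = 160 − 135 = 25.
Using row 5: 27 + 33 + 39 + 40 + ? → (5,1) = 160 − 139 = 21.
From column 1, 160 − (35 + 43 + 29 + 21) gives (3,1) = 32.
Using column 2: 24 + 38 + 30 + 27 + ? → (1,2) = 160 − 119 = 41.
Column 5 needs 160; the known cells sum to 137, so (4,5) = 23.
Row 1 must total 160; the given cells sum to 138, so (1,3) = 22.
Row 4: 29 + 30 + 36 + 23 + ? = 160, so (4,4) = 42.
From column 3, 160 − (22 + 25 + 36 + 33) gives (3,3) = 44.
Column 4 needs 160; the known cells sum to 140, so (3,4) = 20.

35 41 22 28 34 / 43 24 25 31 37 / 32 38 44 20 26 / 29 30 36 42 23 / 21 27 33 39 40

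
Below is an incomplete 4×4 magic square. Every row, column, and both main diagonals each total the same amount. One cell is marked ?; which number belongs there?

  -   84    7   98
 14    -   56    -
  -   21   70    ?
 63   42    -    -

35

Anti-diagonal is complete and sums to 238; that is the magic constant.
The remaining cell in row 1 is (1,1) = 238 − 189 = 49.
Column 1 needs 238; the known cells sum to 126, so (3,1) = 112.
The remaining cell in column 2 is (2,2) = 238 − 147 = 91.
From column 3, 238 − (7 + 56 + 70) gives (4,3) = 105.
From main diagonal, 238 − (49 + 91 + 70) gives (4,4) = 28.
Row 2 must total 238; the given cells sum to 161, so (2,4) = 77.
The remaining cell in row 3 is (3,4) = 238 − 203 = 35.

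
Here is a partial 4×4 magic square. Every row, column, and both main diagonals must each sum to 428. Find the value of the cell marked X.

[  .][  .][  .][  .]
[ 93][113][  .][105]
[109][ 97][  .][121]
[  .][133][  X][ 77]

Row 2: 93 + 113 + 105 + ? = 428, so (2,3) = 117.
Row 3 must total 428; the given cells sum to 327, so (3,3) = 101.
The remaining cell in column 2 is (1,2) = 428 − 343 = 85.
Using column 4: 105 + 121 + 77 + ? → (1,4) = 428 − 303 = 125.
Main diagonal needs 428; the known cells sum to 291, so (1,1) = 137.
Anti-diagonal must total 428; the given cells sum to 339, so (4,1) = 89.
Row 1 must total 428; the given cells sum to 347, so (1,3) = 81.
Row 4 needs 428; the known cells sum to 299, so (4,3) = 129.

129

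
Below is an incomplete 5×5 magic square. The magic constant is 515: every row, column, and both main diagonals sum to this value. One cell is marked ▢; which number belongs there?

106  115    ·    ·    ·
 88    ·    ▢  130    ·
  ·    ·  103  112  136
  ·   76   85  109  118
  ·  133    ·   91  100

121

Row 4 needs 515; the known cells sum to 388, so (4,1) = 127.
Using column 4: 130 + 112 + 109 + 91 + ? → (1,4) = 515 − 442 = 73.
From main diagonal, 515 − (106 + 103 + 109 + 100) gives (2,2) = 97.
Column 2: 115 + 97 + 76 + 133 + ? = 515, so (3,2) = 94.
From row 3, 515 − (94 + 103 + 112 + 136) gives (3,1) = 70.
Column 1: 106 + 88 + 70 + 127 + ? = 515, so (5,1) = 124.
The remaining cell in anti-diagonal is (1,5) = 515 − 433 = 82.
Row 1 must total 515; the given cells sum to 376, so (1,3) = 139.
Using row 5: 124 + 133 + 91 + 100 + ? → (5,3) = 515 − 448 = 67.
From column 3, 515 − (139 + 103 + 85 + 67) gives (2,3) = 121.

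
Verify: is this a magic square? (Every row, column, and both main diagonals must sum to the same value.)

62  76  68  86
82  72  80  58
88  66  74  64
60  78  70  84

Yes

Row 1: 62 + 76 + 68 + 86 = 292.
Row 2: 82 + 72 + 80 + 58 = 292.
Row 3: 88 + 66 + 74 + 64 = 292.
Row 4: 60 + 78 + 70 + 84 = 292.
Column 1: 62 + 82 + 88 + 60 = 292.
Column 2: 76 + 72 + 66 + 78 = 292.
Column 3: 68 + 80 + 74 + 70 = 292.
Column 4: 86 + 58 + 64 + 84 = 292.
Main diagonal: 62 + 72 + 74 + 84 = 292.
Anti-diagonal: 86 + 80 + 66 + 60 = 292.
All lines sum to 292.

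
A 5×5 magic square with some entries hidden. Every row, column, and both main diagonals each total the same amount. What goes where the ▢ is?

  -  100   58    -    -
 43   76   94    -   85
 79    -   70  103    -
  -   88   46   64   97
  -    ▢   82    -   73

49

Column 3 is complete and sums to 350; that is the magic constant.
Row 2 must total 350; the given cells sum to 298, so (2,4) = 52.
Using row 4: 88 + 46 + 64 + 97 + ? → (4,1) = 350 − 295 = 55.
Main diagonal needs 350; the known cells sum to 283, so (1,1) = 67.
From column 1, 350 − (67 + 43 + 79 + 55) gives (5,1) = 106.
Anti-diagonal: 52 + 70 + 88 + 106 + ? = 350, so (1,5) = 34.
Row 1 must total 350; the given cells sum to 259, so (1,4) = 91.
Using column 4: 91 + 52 + 103 + 64 + ? → (5,4) = 350 − 310 = 40.
Using column 5: 34 + 85 + 97 + 73 + ? → (3,5) = 350 − 289 = 61.
From row 3, 350 − (79 + 70 + 103 + 61) gives (3,2) = 37.
The remaining cell in row 5 is (5,2) = 350 − 301 = 49.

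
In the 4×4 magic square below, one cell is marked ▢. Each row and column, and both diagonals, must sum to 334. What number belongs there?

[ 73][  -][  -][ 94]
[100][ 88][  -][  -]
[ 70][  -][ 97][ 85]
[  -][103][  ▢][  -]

Row 3: 70 + 97 + 85 + ? = 334, so (3,2) = 82.
Column 1: 73 + 100 + 70 + ? = 334, so (4,1) = 91.
The remaining cell in column 2 is (1,2) = 334 − 273 = 61.
Using main diagonal: 73 + 88 + 97 + ? → (4,4) = 334 − 258 = 76.
From anti-diagonal, 334 − (94 + 82 + 91) gives (2,3) = 67.
From row 1, 334 − (73 + 61 + 94) gives (1,3) = 106.
Using row 2: 100 + 88 + 67 + ? → (2,4) = 334 − 255 = 79.
The remaining cell in row 4 is (4,3) = 334 − 270 = 64.

64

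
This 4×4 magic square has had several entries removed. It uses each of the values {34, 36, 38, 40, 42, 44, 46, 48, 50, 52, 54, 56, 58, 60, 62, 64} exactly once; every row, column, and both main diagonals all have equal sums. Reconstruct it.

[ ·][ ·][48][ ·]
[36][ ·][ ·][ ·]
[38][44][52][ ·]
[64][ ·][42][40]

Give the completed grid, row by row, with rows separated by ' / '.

58 56 48 34 / 36 46 54 60 / 38 44 52 62 / 64 50 42 40

The 16 entries sum to 784, so each line sums to 784/4 = 196.
The remaining cell in row 3 is (3,4) = 196 − 134 = 62.
The remaining cell in row 4 is (4,2) = 196 − 146 = 50.
Column 1 needs 196; the known cells sum to 138, so (1,1) = 58.
Column 3: 48 + 52 + 42 + ? = 196, so (2,3) = 54.
Main diagonal must total 196; the given cells sum to 150, so (2,2) = 46.
From anti-diagonal, 196 − (54 + 44 + 64) gives (1,4) = 34.
From row 1, 196 − (58 + 48 + 34) gives (1,2) = 56.
Row 2 must total 196; the given cells sum to 136, so (2,4) = 60.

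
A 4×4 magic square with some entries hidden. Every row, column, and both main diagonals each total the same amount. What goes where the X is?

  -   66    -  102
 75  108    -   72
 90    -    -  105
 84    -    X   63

96

Column 4 is complete and sums to 342; that is the magic constant.
The remaining cell in row 2 is (2,3) = 342 − 255 = 87.
The remaining cell in column 1 is (1,1) = 342 − 249 = 93.
Main diagonal must total 342; the given cells sum to 264, so (3,3) = 78.
Anti-diagonal needs 342; the known cells sum to 273, so (3,2) = 69.
Row 1: 93 + 66 + 102 + ? = 342, so (1,3) = 81.
Column 2 needs 342; the known cells sum to 243, so (4,2) = 99.
Column 3: 81 + 87 + 78 + ? = 342, so (4,3) = 96.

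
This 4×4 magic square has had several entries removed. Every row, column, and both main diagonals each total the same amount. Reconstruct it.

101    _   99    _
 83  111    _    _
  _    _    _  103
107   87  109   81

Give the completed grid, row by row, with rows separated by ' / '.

101 89 99 95 / 83 111 85 105 / 93 97 91 103 / 107 87 109 81

Row 4 is already complete: 107 + 87 + 109 + 81 = 384, so that is the magic constant.
Column 1 must total 384; the given cells sum to 291, so (3,1) = 93.
From main diagonal, 384 − (101 + 111 + 81) gives (3,3) = 91.
Using row 3: 93 + 91 + 103 + ? → (3,2) = 384 − 287 = 97.
From column 2, 384 − (111 + 97 + 87) gives (1,2) = 89.
Using column 3: 99 + 91 + 109 + ? → (2,3) = 384 − 299 = 85.
From anti-diagonal, 384 − (85 + 97 + 107) gives (1,4) = 95.
Using row 2: 83 + 111 + 85 + ? → (2,4) = 384 − 279 = 105.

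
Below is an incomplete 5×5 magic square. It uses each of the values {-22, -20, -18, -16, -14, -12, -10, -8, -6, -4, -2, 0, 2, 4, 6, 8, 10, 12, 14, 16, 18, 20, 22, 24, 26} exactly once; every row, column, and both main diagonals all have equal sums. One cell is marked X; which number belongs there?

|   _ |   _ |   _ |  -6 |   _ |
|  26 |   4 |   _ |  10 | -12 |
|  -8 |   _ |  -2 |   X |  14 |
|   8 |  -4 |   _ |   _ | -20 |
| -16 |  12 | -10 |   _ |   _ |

The 25 entries sum to 50, so each line sums to 50/5 = 10.
From row 2, 10 − (26 + 4 + 10 + (-12)) gives (2,3) = -18.
Column 1: 26 + (-8) + 8 + (-16) + ? = 10, so (1,1) = 0.
Using anti-diagonal: 10 + (-2) + (-4) + (-16) + ? → (1,5) = 10 − (-12) = 22.
Column 5 needs 10; the known cells sum to 4, so (5,5) = 6.
Using main diagonal: 0 + 4 + (-2) + 6 + ? → (4,4) = 10 − 8 = 2.
Row 4: 8 + (-4) + 2 + (-20) + ? = 10, so (4,3) = 24.
Row 5: -16 + 12 + (-10) + 6 + ? = 10, so (5,4) = 18.
From column 3, 10 − (-18 + (-2) + 24 + (-10)) gives (1,3) = 16.
Column 4: -6 + 10 + 2 + 18 + ? = 10, so (3,4) = -14.

-14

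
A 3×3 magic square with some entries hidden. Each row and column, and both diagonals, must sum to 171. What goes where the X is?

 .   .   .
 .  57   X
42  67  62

Using column 2: 57 + 67 + ? → (1,2) = 171 − 124 = 47.
From main diagonal, 171 − (57 + 62) gives (1,1) = 52.
Anti-diagonal must total 171; the given cells sum to 99, so (1,3) = 72.
The remaining cell in column 1 is (2,1) = 171 − 94 = 77.
Column 3 needs 171; the known cells sum to 134, so (2,3) = 37.

37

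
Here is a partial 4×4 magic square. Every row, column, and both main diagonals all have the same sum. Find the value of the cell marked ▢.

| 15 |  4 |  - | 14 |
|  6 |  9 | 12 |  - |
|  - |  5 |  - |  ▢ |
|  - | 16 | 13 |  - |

11

Column 2 is complete and sums to 34; that is the magic constant.
Row 1: 15 + 4 + 14 + ? = 34, so (1,3) = 1.
From row 2, 34 − (6 + 9 + 12) gives (2,4) = 7.
Column 3 must total 34; the given cells sum to 26, so (3,3) = 8.
Main diagonal: 15 + 9 + 8 + ? = 34, so (4,4) = 2.
Anti-diagonal needs 34; the known cells sum to 31, so (4,1) = 3.
Using column 1: 15 + 6 + 3 + ? → (3,1) = 34 − 24 = 10.
Column 4 must total 34; the given cells sum to 23, so (3,4) = 11.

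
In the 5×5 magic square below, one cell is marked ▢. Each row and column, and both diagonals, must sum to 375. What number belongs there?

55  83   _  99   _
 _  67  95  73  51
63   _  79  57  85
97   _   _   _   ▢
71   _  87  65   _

Using row 2: 67 + 95 + 73 + 51 + ? → (2,1) = 375 − 286 = 89.
The remaining cell in row 3 is (3,2) = 375 − 284 = 91.
Column 4 needs 375; the known cells sum to 294, so (4,4) = 81.
Using main diagonal: 55 + 67 + 79 + 81 + ? → (5,5) = 375 − 282 = 93.
Using row 5: 71 + 87 + 65 + 93 + ? → (5,2) = 375 − 316 = 59.
Column 2: 83 + 67 + 91 + 59 + ? = 375, so (4,2) = 75.
Anti-diagonal: 73 + 79 + 75 + 71 + ? = 375, so (1,5) = 77.
Row 1: 55 + 83 + 99 + 77 + ? = 375, so (1,3) = 61.
Column 3: 61 + 95 + 79 + 87 + ? = 375, so (4,3) = 53.
Column 5: 77 + 51 + 85 + 93 + ? = 375, so (4,5) = 69.

69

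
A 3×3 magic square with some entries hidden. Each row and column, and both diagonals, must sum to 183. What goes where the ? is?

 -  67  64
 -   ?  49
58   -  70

61

The remaining cell in row 1 is (1,1) = 183 − 131 = 52.
From row 3, 183 − (58 + 70) gives (3,2) = 55.
Column 1 needs 183; the known cells sum to 110, so (2,1) = 73.
From column 2, 183 − (67 + 55) gives (2,2) = 61.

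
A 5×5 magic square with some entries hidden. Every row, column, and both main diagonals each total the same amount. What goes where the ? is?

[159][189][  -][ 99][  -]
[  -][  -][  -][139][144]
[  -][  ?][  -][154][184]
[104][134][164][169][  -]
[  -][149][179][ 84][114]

Column 4 is complete and sums to 645; that is the magic constant.
Row 4 needs 645; the known cells sum to 571, so (4,5) = 74.
Row 5: 149 + 179 + 84 + 114 + ? = 645, so (5,1) = 119.
The remaining cell in column 5 is (1,5) = 645 − 516 = 129.
The remaining cell in anti-diagonal is (3,3) = 645 − 521 = 124.
From row 1, 645 − (159 + 189 + 99 + 129) gives (1,3) = 69.
Column 3 must total 645; the given cells sum to 536, so (2,3) = 109.
Main diagonal must total 645; the given cells sum to 566, so (2,2) = 79.
Row 2 needs 645; the known cells sum to 471, so (2,1) = 174.
Column 1: 159 + 174 + 104 + 119 + ? = 645, so (3,1) = 89.
Using column 2: 189 + 79 + 134 + 149 + ? → (3,2) = 645 − 551 = 94.

94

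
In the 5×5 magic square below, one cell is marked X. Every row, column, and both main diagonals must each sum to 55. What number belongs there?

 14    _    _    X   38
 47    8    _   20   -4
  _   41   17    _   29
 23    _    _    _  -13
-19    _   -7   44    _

Row 2 needs 55; the known cells sum to 71, so (2,3) = -16.
From column 1, 55 − (14 + 47 + 23 + (-19)) gives (3,1) = -10.
Column 5 must total 55; the given cells sum to 50, so (5,5) = 5.
From main diagonal, 55 − (14 + 8 + 17 + 5) gives (4,4) = 11.
Anti-diagonal: 38 + 20 + 17 + (-19) + ? = 55, so (4,2) = -1.
Using row 3: -10 + 41 + 17 + 29 + ? → (3,4) = 55 − 77 = -22.
Row 4 needs 55; the known cells sum to 20, so (4,3) = 35.
Using row 5: -19 + (-7) + 44 + 5 + ? → (5,2) = 55 − 23 = 32.
The remaining cell in column 2 is (1,2) = 55 − 80 = -25.
Column 3: -16 + 17 + 35 + (-7) + ? = 55, so (1,3) = 26.
Column 4: 20 + (-22) + 11 + 44 + ? = 55, so (1,4) = 2.

2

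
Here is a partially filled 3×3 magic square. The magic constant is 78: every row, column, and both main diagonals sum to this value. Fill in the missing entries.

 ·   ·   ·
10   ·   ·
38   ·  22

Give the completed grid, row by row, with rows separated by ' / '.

Row 3 needs 78; the known cells sum to 60, so (3,2) = 18.
From column 1, 78 − (10 + 38) gives (1,1) = 30.
Main diagonal needs 78; the known cells sum to 52, so (2,2) = 26.
Anti-diagonal: 26 + 38 + ? = 78, so (1,3) = 14.
The remaining cell in row 1 is (1,2) = 78 − 44 = 34.
Row 2 must total 78; the given cells sum to 36, so (2,3) = 42.

30 34 14 / 10 26 42 / 38 18 22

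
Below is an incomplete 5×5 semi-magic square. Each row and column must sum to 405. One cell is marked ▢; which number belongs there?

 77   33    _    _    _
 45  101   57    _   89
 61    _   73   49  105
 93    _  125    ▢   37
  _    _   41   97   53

81

From row 2, 405 − (45 + 101 + 57 + 89) gives (2,4) = 113.
The remaining cell in row 3 is (3,2) = 405 − 288 = 117.
Using column 1: 77 + 45 + 61 + 93 + ? → (5,1) = 405 − 276 = 129.
The remaining cell in column 3 is (1,3) = 405 − 296 = 109.
Column 5 must total 405; the given cells sum to 284, so (1,5) = 121.
Row 1 must total 405; the given cells sum to 340, so (1,4) = 65.
Row 5 must total 405; the given cells sum to 320, so (5,2) = 85.
Column 2 needs 405; the known cells sum to 336, so (4,2) = 69.
Using column 4: 65 + 113 + 49 + 97 + ? → (4,4) = 405 − 324 = 81.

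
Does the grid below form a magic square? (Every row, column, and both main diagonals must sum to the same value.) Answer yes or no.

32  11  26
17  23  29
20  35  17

No — column 3 sums to 72 but row 1 sums to 69.

Row 1: 32 + 11 + 26 = 69.
Row 2: 17 + 23 + 29 = 69.
Row 3: 20 + 35 + 17 = 72.
Column 1: 32 + 17 + 20 = 69.
Column 2: 11 + 23 + 35 = 69.
Column 3: 26 + 29 + 17 = 72.
Main diagonal: 32 + 23 + 17 = 72.
Anti-diagonal: 26 + 23 + 20 = 69.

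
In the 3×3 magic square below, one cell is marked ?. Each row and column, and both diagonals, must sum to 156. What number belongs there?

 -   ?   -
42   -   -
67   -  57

72

Row 3 must total 156; the given cells sum to 124, so (3,2) = 32.
Column 1 needs 156; the known cells sum to 109, so (1,1) = 47.
From main diagonal, 156 − (47 + 57) gives (2,2) = 52.
Anti-diagonal: 52 + 67 + ? = 156, so (1,3) = 37.
Row 1 must total 156; the given cells sum to 84, so (1,2) = 72.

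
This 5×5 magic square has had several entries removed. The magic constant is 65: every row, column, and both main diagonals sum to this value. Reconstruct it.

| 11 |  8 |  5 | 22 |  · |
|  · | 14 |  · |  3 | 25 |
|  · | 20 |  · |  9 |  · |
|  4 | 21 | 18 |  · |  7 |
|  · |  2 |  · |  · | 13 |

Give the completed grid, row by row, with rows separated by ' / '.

11 8 5 22 19 / 17 14 6 3 25 / 23 20 12 9 1 / 4 21 18 15 7 / 10 2 24 16 13

Using row 1: 11 + 8 + 5 + 22 + ? → (1,5) = 65 − 46 = 19.
Row 4: 4 + 21 + 18 + 7 + ? = 65, so (4,4) = 15.
Column 4 must total 65; the given cells sum to 49, so (5,4) = 16.
Using column 5: 19 + 25 + 7 + 13 + ? → (3,5) = 65 − 64 = 1.
Main diagonal: 11 + 14 + 15 + 13 + ? = 65, so (3,3) = 12.
The remaining cell in anti-diagonal is (5,1) = 65 − 55 = 10.
From row 3, 65 − (20 + 12 + 9 + 1) gives (3,1) = 23.
The remaining cell in row 5 is (5,3) = 65 − 41 = 24.
The remaining cell in column 1 is (2,1) = 65 − 48 = 17.
From column 3, 65 − (5 + 12 + 18 + 24) gives (2,3) = 6.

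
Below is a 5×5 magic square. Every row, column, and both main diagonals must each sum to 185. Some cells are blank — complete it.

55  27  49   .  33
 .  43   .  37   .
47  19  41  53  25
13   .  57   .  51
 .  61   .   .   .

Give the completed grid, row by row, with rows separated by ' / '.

55 27 49 21 33 / 31 43 15 37 59 / 47 19 41 53 25 / 13 35 57 29 51 / 39 61 23 45 17

Row 1: 55 + 27 + 49 + 33 + ? = 185, so (1,4) = 21.
Column 2 must total 185; the given cells sum to 150, so (4,2) = 35.
The remaining cell in anti-diagonal is (5,1) = 185 − 146 = 39.
From row 4, 185 − (13 + 35 + 57 + 51) gives (4,4) = 29.
Using column 1: 55 + 47 + 13 + 39 + ? → (2,1) = 185 − 154 = 31.
Column 4 must total 185; the given cells sum to 140, so (5,4) = 45.
Using main diagonal: 55 + 43 + 41 + 29 + ? → (5,5) = 185 − 168 = 17.
From row 5, 185 − (39 + 61 + 45 + 17) gives (5,3) = 23.
Column 3: 49 + 41 + 57 + 23 + ? = 185, so (2,3) = 15.
From column 5, 185 − (33 + 25 + 51 + 17) gives (2,5) = 59.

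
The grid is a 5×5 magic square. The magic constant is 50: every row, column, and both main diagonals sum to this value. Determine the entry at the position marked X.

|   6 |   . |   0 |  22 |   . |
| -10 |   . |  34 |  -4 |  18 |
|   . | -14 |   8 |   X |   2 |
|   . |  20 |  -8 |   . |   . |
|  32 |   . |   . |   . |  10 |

Using row 2: -10 + 34 + (-4) + 18 + ? → (2,2) = 50 − 38 = 12.
Column 3 must total 50; the given cells sum to 34, so (5,3) = 16.
From main diagonal, 50 − (6 + 12 + 8 + 10) gives (4,4) = 14.
Anti-diagonal must total 50; the given cells sum to 56, so (1,5) = -6.
The remaining cell in row 1 is (1,2) = 50 − 22 = 28.
Column 2 needs 50; the known cells sum to 46, so (5,2) = 4.
The remaining cell in column 5 is (4,5) = 50 − 24 = 26.
From row 4, 50 − (20 + (-8) + 14 + 26) gives (4,1) = -2.
The remaining cell in row 5 is (5,4) = 50 − 62 = -12.
Column 1 needs 50; the known cells sum to 26, so (3,1) = 24.
Column 4 must total 50; the given cells sum to 20, so (3,4) = 30.

30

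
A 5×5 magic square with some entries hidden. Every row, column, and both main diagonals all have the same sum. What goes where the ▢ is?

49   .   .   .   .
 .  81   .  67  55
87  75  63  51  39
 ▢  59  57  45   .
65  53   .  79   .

71

Row 3 is complete and sums to 315; that is the magic constant.
The remaining cell in column 2 is (1,2) = 315 − 268 = 47.
The remaining cell in column 4 is (1,4) = 315 − 242 = 73.
From main diagonal, 315 − (49 + 81 + 63 + 45) gives (5,5) = 77.
Using anti-diagonal: 67 + 63 + 59 + 65 + ? → (1,5) = 315 − 254 = 61.
Row 1 must total 315; the given cells sum to 230, so (1,3) = 85.
Using row 5: 65 + 53 + 79 + 77 + ? → (5,3) = 315 − 274 = 41.
The remaining cell in column 3 is (2,3) = 315 − 246 = 69.
The remaining cell in column 5 is (4,5) = 315 − 232 = 83.
From row 2, 315 − (81 + 69 + 67 + 55) gives (2,1) = 43.
From row 4, 315 − (59 + 57 + 45 + 83) gives (4,1) = 71.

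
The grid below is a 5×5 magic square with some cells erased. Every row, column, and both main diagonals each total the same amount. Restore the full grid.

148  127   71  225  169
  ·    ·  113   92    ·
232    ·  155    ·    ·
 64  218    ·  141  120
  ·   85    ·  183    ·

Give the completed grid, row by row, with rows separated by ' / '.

148 127 71 225 169 / 190 134 113 92 211 / 232 176 155 99 78 / 64 218 197 141 120 / 106 85 204 183 162

Row 1 is already complete: 148 + 127 + 71 + 225 + 169 = 740, so that is the magic constant.
Using row 4: 64 + 218 + 141 + 120 + ? → (4,3) = 740 − 543 = 197.
Using column 3: 71 + 113 + 155 + 197 + ? → (5,3) = 740 − 536 = 204.
From column 4, 740 − (225 + 92 + 141 + 183) gives (3,4) = 99.
From anti-diagonal, 740 − (169 + 92 + 155 + 218) gives (5,1) = 106.
Row 5: 106 + 85 + 204 + 183 + ? = 740, so (5,5) = 162.
From column 1, 740 − (148 + 232 + 64 + 106) gives (2,1) = 190.
Main diagonal needs 740; the known cells sum to 606, so (2,2) = 134.
Row 2: 190 + 134 + 113 + 92 + ? = 740, so (2,5) = 211.
Using column 2: 127 + 134 + 218 + 85 + ? → (3,2) = 740 − 564 = 176.
Column 5 needs 740; the known cells sum to 662, so (3,5) = 78.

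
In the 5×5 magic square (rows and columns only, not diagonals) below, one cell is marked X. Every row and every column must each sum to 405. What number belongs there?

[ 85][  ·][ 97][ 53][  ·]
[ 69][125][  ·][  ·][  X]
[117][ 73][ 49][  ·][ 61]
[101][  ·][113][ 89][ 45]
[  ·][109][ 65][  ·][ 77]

Row 3: 117 + 73 + 49 + 61 + ? = 405, so (3,4) = 105.
Row 4 must total 405; the given cells sum to 348, so (4,2) = 57.
From column 1, 405 − (85 + 69 + 117 + 101) gives (5,1) = 33.
Column 2 must total 405; the given cells sum to 364, so (1,2) = 41.
Column 3 needs 405; the known cells sum to 324, so (2,3) = 81.
Row 1: 85 + 41 + 97 + 53 + ? = 405, so (1,5) = 129.
Row 5 must total 405; the given cells sum to 284, so (5,4) = 121.
Column 4 needs 405; the known cells sum to 368, so (2,4) = 37.
From column 5, 405 − (129 + 61 + 45 + 77) gives (2,5) = 93.

93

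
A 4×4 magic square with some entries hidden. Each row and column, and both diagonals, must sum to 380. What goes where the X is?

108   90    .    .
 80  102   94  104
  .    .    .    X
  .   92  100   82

110

The remaining cell in row 4 is (4,1) = 380 − 274 = 106.
Column 1 needs 380; the known cells sum to 294, so (3,1) = 86.
Column 2: 90 + 102 + 92 + ? = 380, so (3,2) = 96.
The remaining cell in main diagonal is (3,3) = 380 − 292 = 88.
Using anti-diagonal: 94 + 96 + 106 + ? → (1,4) = 380 − 296 = 84.
Row 1 needs 380; the known cells sum to 282, so (1,3) = 98.
The remaining cell in row 3 is (3,4) = 380 − 270 = 110.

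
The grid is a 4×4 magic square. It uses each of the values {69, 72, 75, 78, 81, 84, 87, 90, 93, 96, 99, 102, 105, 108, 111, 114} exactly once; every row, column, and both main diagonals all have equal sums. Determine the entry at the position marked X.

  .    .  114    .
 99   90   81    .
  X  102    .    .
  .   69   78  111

87

The 16 entries sum to 1464, so each line sums to 1464/4 = 366.
Using row 2: 99 + 90 + 81 + ? → (2,4) = 366 − 270 = 96.
Row 4 needs 366; the known cells sum to 258, so (4,1) = 108.
From column 2, 366 − (90 + 102 + 69) gives (1,2) = 105.
Column 3 needs 366; the known cells sum to 273, so (3,3) = 93.
Main diagonal needs 366; the known cells sum to 294, so (1,1) = 72.
Anti-diagonal needs 366; the known cells sum to 291, so (1,4) = 75.
Column 1 must total 366; the given cells sum to 279, so (3,1) = 87.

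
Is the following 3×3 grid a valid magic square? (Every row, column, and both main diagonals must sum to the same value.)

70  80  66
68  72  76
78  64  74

Row 1: 70 + 80 + 66 = 216.
Row 2: 68 + 72 + 76 = 216.
Row 3: 78 + 64 + 74 = 216.
Column 1: 70 + 68 + 78 = 216.
Column 2: 80 + 72 + 64 = 216.
Column 3: 66 + 76 + 74 = 216.
Main diagonal: 70 + 72 + 74 = 216.
Anti-diagonal: 66 + 72 + 78 = 216.
All lines sum to 216.

Yes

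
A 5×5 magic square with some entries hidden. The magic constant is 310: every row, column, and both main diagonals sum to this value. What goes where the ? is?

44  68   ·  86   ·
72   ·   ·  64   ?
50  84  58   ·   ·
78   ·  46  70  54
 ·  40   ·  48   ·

38

Row 4 must total 310; the given cells sum to 248, so (4,2) = 62.
The remaining cell in column 1 is (5,1) = 310 − 244 = 66.
Using column 2: 68 + 84 + 62 + 40 + ? → (2,2) = 310 − 254 = 56.
Using column 4: 86 + 64 + 70 + 48 + ? → (3,4) = 310 − 268 = 42.
From main diagonal, 310 − (44 + 56 + 58 + 70) gives (5,5) = 82.
Using anti-diagonal: 64 + 58 + 62 + 66 + ? → (1,5) = 310 − 250 = 60.
Using row 1: 44 + 68 + 86 + 60 + ? → (1,3) = 310 − 258 = 52.
The remaining cell in row 3 is (3,5) = 310 − 234 = 76.
Row 5: 66 + 40 + 48 + 82 + ? = 310, so (5,3) = 74.
Column 3 must total 310; the given cells sum to 230, so (2,3) = 80.
The remaining cell in column 5 is (2,5) = 310 − 272 = 38.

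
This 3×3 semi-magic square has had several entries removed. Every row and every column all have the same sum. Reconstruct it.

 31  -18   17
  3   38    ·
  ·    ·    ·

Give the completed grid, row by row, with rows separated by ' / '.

Row 1 is already complete: 31 + -18 + 17 = 30, so that is the magic constant.
From row 2, 30 − (3 + 38) gives (2,3) = -11.
The remaining cell in column 1 is (3,1) = 30 − 34 = -4.
Using column 2: -18 + 38 + ? → (3,2) = 30 − 20 = 10.
The remaining cell in column 3 is (3,3) = 30 − 6 = 24.

31 -18 17 / 3 38 -11 / -4 10 24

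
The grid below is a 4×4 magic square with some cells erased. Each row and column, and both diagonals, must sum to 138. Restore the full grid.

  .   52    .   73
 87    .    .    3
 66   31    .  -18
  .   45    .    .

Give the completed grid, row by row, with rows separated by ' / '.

Row 3 must total 138; the given cells sum to 79, so (3,3) = 59.
From column 2, 138 − (52 + 31 + 45) gives (2,2) = 10.
The remaining cell in column 4 is (4,4) = 138 − 58 = 80.
Main diagonal: 10 + 59 + 80 + ? = 138, so (1,1) = -11.
Row 1 must total 138; the given cells sum to 114, so (1,3) = 24.
Row 2 must total 138; the given cells sum to 100, so (2,3) = 38.
Column 1 must total 138; the given cells sum to 142, so (4,1) = -4.
The remaining cell in column 3 is (4,3) = 138 − 121 = 17.

-11 52 24 73 / 87 10 38 3 / 66 31 59 -18 / -4 45 17 80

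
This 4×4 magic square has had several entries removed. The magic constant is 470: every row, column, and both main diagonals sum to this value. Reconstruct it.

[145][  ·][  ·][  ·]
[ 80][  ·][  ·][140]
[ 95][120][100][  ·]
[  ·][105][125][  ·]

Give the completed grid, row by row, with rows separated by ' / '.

145 110 130 85 / 80 135 115 140 / 95 120 100 155 / 150 105 125 90

Using row 3: 95 + 120 + 100 + ? → (3,4) = 470 − 315 = 155.
Column 1 must total 470; the given cells sum to 320, so (4,1) = 150.
From row 4, 470 − (150 + 105 + 125) gives (4,4) = 90.
Column 4 must total 470; the given cells sum to 385, so (1,4) = 85.
Main diagonal must total 470; the given cells sum to 335, so (2,2) = 135.
Anti-diagonal needs 470; the known cells sum to 355, so (2,3) = 115.
Column 2 needs 470; the known cells sum to 360, so (1,2) = 110.
Column 3: 115 + 100 + 125 + ? = 470, so (1,3) = 130.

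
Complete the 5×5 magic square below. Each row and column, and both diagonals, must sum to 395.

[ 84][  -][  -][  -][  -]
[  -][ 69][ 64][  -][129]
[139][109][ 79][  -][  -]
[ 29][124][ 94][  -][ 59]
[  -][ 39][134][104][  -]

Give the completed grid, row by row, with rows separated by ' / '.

84 54 24 119 114 / 99 69 64 34 129 / 139 109 79 49 19 / 29 124 94 89 59 / 44 39 134 104 74

Row 4 needs 395; the known cells sum to 306, so (4,4) = 89.
Using column 2: 69 + 109 + 124 + 39 + ? → (1,2) = 395 − 341 = 54.
Using column 3: 64 + 79 + 94 + 134 + ? → (1,3) = 395 − 371 = 24.
The remaining cell in main diagonal is (5,5) = 395 − 321 = 74.
From row 5, 395 − (39 + 134 + 104 + 74) gives (5,1) = 44.
Using column 1: 84 + 139 + 29 + 44 + ? → (2,1) = 395 − 296 = 99.
Row 2 must total 395; the given cells sum to 361, so (2,4) = 34.
The remaining cell in anti-diagonal is (1,5) = 395 − 281 = 114.
Row 1 must total 395; the given cells sum to 276, so (1,4) = 119.
Using column 4: 119 + 34 + 89 + 104 + ? → (3,4) = 395 − 346 = 49.
Column 5 must total 395; the given cells sum to 376, so (3,5) = 19.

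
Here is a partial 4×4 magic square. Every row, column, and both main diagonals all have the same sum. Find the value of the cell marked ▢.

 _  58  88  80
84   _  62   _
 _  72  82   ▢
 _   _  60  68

74

Column 3 is complete and sums to 292; that is the magic constant.
The remaining cell in row 1 is (1,1) = 292 − 226 = 66.
The remaining cell in main diagonal is (2,2) = 292 − 216 = 76.
From anti-diagonal, 292 − (80 + 62 + 72) gives (4,1) = 78.
Row 2 must total 292; the given cells sum to 222, so (2,4) = 70.
Row 4 must total 292; the given cells sum to 206, so (4,2) = 86.
The remaining cell in column 1 is (3,1) = 292 − 228 = 64.
The remaining cell in column 4 is (3,4) = 292 − 218 = 74.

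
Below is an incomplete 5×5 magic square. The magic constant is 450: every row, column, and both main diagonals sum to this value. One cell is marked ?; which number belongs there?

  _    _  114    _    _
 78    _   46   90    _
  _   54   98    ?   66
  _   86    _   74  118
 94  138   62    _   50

The remaining cell in row 5 is (5,4) = 450 − 344 = 106.
Using column 3: 114 + 46 + 98 + 62 + ? → (4,3) = 450 − 320 = 130.
Anti-diagonal: 90 + 98 + 86 + 94 + ? = 450, so (1,5) = 82.
The remaining cell in row 4 is (4,1) = 450 − 408 = 42.
Column 5: 82 + 66 + 118 + 50 + ? = 450, so (2,5) = 134.
Row 2: 78 + 46 + 90 + 134 + ? = 450, so (2,2) = 102.
The remaining cell in column 2 is (1,2) = 450 − 380 = 70.
Main diagonal needs 450; the known cells sum to 324, so (1,1) = 126.
Row 1 needs 450; the known cells sum to 392, so (1,4) = 58.
Column 1 must total 450; the given cells sum to 340, so (3,1) = 110.
Column 4 must total 450; the given cells sum to 328, so (3,4) = 122.

122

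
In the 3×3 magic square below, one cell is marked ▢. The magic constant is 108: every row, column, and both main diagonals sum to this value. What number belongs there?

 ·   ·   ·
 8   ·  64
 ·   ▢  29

Row 2: 8 + 64 + ? = 108, so (2,2) = 36.
Using column 3: 64 + 29 + ? → (1,3) = 108 − 93 = 15.
Using main diagonal: 36 + 29 + ? → (1,1) = 108 − 65 = 43.
Using anti-diagonal: 15 + 36 + ? → (3,1) = 108 − 51 = 57.
Row 1 must total 108; the given cells sum to 58, so (1,2) = 50.
Row 3 must total 108; the given cells sum to 86, so (3,2) = 22.

22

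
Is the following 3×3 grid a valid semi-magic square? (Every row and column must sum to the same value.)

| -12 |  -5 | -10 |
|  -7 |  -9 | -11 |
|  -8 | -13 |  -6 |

Row 1: -12 + (-5) + (-10) = -27.
Row 2: -7 + (-9) + (-11) = -27.
Row 3: -8 + (-13) + (-6) = -27.
Column 1: -12 + (-7) + (-8) = -27.
Column 2: -5 + (-9) + (-13) = -27.
Column 3: -10 + (-11) + (-6) = -27.
All lines sum to -27.

Yes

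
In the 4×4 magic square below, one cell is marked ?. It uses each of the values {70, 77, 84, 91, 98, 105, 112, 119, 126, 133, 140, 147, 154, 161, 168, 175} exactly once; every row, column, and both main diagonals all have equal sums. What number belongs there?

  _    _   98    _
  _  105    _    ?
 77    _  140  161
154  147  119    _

168

The 16 entries sum to 1960, so each line sums to 1960/4 = 490.
Using row 3: 77 + 140 + 161 + ? → (3,2) = 490 − 378 = 112.
From row 4, 490 − (154 + 147 + 119) gives (4,4) = 70.
Column 2: 105 + 112 + 147 + ? = 490, so (1,2) = 126.
Column 3 must total 490; the given cells sum to 357, so (2,3) = 133.
From main diagonal, 490 − (105 + 140 + 70) gives (1,1) = 175.
Anti-diagonal needs 490; the known cells sum to 399, so (1,4) = 91.
Column 1 must total 490; the given cells sum to 406, so (2,1) = 84.
Column 4: 91 + 161 + 70 + ? = 490, so (2,4) = 168.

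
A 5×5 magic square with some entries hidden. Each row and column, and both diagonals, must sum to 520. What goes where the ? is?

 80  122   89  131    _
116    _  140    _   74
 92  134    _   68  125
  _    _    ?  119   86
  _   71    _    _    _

77

From row 1, 520 − (80 + 122 + 89 + 131) gives (1,5) = 98.
The remaining cell in row 3 is (3,3) = 520 − 419 = 101.
From column 5, 520 − (98 + 74 + 125 + 86) gives (5,5) = 137.
The remaining cell in main diagonal is (2,2) = 520 − 437 = 83.
The remaining cell in row 2 is (2,4) = 520 − 413 = 107.
Column 2: 122 + 83 + 134 + 71 + ? = 520, so (4,2) = 110.
Using column 4: 131 + 107 + 68 + 119 + ? → (5,4) = 520 − 425 = 95.
Anti-diagonal needs 520; the known cells sum to 416, so (5,1) = 104.
Using row 5: 104 + 71 + 95 + 137 + ? → (5,3) = 520 − 407 = 113.
Column 1 needs 520; the known cells sum to 392, so (4,1) = 128.
The remaining cell in column 3 is (4,3) = 520 − 443 = 77.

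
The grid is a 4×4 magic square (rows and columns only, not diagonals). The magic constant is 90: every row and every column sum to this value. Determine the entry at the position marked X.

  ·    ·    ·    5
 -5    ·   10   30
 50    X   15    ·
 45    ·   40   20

-10

Row 2: -5 + 10 + 30 + ? = 90, so (2,2) = 55.
From row 4, 90 − (45 + 40 + 20) gives (4,2) = -15.
From column 1, 90 − (-5 + 50 + 45) gives (1,1) = 0.
Using column 3: 10 + 15 + 40 + ? → (1,3) = 90 − 65 = 25.
Column 4: 5 + 30 + 20 + ? = 90, so (3,4) = 35.
From row 1, 90 − (0 + 25 + 5) gives (1,2) = 60.
Row 3 needs 90; the known cells sum to 100, so (3,2) = -10.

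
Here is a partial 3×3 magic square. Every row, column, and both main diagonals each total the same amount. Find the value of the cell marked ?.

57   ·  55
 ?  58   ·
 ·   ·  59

Main diagonal is complete and sums to 174; that is the magic constant.
Row 1 needs 174; the known cells sum to 112, so (1,2) = 62.
Column 2: 62 + 58 + ? = 174, so (3,2) = 54.
The remaining cell in column 3 is (2,3) = 174 − 114 = 60.
From anti-diagonal, 174 − (55 + 58) gives (3,1) = 61.
The remaining cell in row 2 is (2,1) = 174 − 118 = 56.

56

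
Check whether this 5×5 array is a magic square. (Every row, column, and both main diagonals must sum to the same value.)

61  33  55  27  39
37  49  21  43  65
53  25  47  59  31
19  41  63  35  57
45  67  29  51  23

Yes

Row 1: 61 + 33 + 55 + 27 + 39 = 215.
Row 2: 37 + 49 + 21 + 43 + 65 = 215.
Row 3: 53 + 25 + 47 + 59 + 31 = 215.
Row 4: 19 + 41 + 63 + 35 + 57 = 215.
Row 5: 45 + 67 + 29 + 51 + 23 = 215.
Column 1: 61 + 37 + 53 + 19 + 45 = 215.
Column 2: 33 + 49 + 25 + 41 + 67 = 215.
Column 3: 55 + 21 + 47 + 63 + 29 = 215.
Column 4: 27 + 43 + 59 + 35 + 51 = 215.
Column 5: 39 + 65 + 31 + 57 + 23 = 215.
Main diagonal: 61 + 49 + 47 + 35 + 23 = 215.
Anti-diagonal: 39 + 43 + 47 + 41 + 45 = 215.
All lines sum to 215.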